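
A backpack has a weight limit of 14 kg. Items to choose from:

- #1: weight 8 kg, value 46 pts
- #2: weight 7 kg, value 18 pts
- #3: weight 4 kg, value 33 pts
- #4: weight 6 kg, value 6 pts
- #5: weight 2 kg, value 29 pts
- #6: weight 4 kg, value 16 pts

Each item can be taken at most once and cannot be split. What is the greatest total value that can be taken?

108 pts

Check high-value combinations within 14 kg:
- #1+#3+#5: weight 8+4+2=14, value 46+33+29=108
- #1+#5+#6: weight 8+2+4=14, value 46+29+16=91
- #2+#3+#5: weight 7+4+2=13, value 18+33+29=80
- #1+#3: weight 8+4=12, value 46+33=79
- #3+#5+#6: weight 4+2+4=10, value 33+29+16=78
Best: 108 pts.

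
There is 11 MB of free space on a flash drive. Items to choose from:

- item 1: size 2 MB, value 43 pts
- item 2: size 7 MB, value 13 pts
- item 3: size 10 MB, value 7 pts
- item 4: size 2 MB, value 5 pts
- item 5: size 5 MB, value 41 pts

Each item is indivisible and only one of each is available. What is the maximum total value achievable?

Check high-value combinations within 11 MB:
- item 1+item 4+item 5: size 2+2+5=9, value 43+5+41=89
- item 1+item 5: size 2+5=7, value 43+41=84
- item 1+item 2+item 4: size 2+7+2=11, value 43+13+5=61
Best: 89 pts.

89 pts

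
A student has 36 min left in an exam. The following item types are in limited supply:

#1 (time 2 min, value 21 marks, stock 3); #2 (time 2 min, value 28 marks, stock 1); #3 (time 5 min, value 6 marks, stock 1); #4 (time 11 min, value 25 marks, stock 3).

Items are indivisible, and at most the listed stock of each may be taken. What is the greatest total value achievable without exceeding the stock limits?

147 marks

Top feasible selections:
- 3×#1 + 1×#2 + 1×#3 + 2×#4: time 35, value 147
- 3×#1 + 1×#2 + 2×#4: time 30, value 141
- 2×#1 + 1×#2 + 1×#3 + 2×#4: time 33, value 126
Best: 147 marks.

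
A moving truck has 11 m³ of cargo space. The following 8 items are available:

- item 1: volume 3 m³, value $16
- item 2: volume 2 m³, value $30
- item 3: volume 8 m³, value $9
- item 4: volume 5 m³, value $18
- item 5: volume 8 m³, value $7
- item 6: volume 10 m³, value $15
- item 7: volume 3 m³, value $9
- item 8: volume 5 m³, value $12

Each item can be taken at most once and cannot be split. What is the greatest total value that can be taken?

$64

Check high-value combinations within 11 m³:
- item 1+item 2+item 4: volume 3+2+5=10, value 16+30+18=64
- item 1+item 2+item 8: volume 3+2+5=10, value 16+30+12=58
- item 2+item 4+item 7: volume 2+5+3=10, value 30+18+9=57
Best: $64.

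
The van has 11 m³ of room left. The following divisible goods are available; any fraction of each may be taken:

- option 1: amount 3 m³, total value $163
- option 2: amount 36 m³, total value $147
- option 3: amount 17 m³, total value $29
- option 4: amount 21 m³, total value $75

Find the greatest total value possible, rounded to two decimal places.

195.67

Take in order of value per unit:
- option 1 (163/3 per unit): all 3 → value 163, running total 163.00
- option 2 (147/36 per unit): 8 of 36 → value 8×147/36 = 32.6667, running total 195.67
Total 195.67.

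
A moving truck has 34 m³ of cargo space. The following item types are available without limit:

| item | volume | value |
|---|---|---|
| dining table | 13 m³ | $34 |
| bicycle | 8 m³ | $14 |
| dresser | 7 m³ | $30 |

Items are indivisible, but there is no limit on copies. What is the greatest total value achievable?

Best value-per-unit is dresser at 30/7; filling with it alone gives 4×30 = 120.
Optimal mix: 1×dining table + 3×dresser → volume 34, value 124.

$124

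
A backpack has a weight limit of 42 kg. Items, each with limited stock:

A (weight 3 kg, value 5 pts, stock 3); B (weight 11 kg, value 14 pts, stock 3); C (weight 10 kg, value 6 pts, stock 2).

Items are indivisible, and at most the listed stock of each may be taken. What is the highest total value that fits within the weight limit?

Best selections within weight 42 and stock limits:
- 3×A + 3×B: weight 42, value 57
- 2×A + 3×B: weight 39, value 52
- 3×A + 2×B + 1×C: weight 41, value 49
- 1×A + 3×B: weight 36, value 47
Best: 57 pts.

57 pts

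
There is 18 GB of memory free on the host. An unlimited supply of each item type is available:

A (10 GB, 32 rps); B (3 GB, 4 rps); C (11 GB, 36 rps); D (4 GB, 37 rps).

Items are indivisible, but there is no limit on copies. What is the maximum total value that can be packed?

148 rps

Best value-per-unit is D at 37/4, and filling with it alone uses memory 4×4=16. No mix of the others beats 4×37 = 148.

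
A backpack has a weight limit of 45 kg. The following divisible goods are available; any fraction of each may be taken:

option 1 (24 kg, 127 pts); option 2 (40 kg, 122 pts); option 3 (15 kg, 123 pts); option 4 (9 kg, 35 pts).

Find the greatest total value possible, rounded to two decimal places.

Take in order of value per unit:
- option 3 (123/15 per unit): all 15 → value 123, running total 123.00
- option 1 (127/24 per unit): all 24 → value 127, running total 250.00
- option 4 (35/9 per unit): 6 of 9 → value 6×35/9 = 23.3333, running total 273.33
Total 273.33.

273.33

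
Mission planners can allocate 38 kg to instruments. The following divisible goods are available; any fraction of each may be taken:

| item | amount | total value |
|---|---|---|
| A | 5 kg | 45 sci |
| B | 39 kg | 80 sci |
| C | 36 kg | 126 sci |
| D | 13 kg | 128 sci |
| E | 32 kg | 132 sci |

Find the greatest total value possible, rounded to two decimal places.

255.50

Take in order of value per unit:
- D (128/13 per unit): all 13 → value 128, running total 128.00
- A (45/5 per unit): all 5 → value 45, running total 173.00
- E (132/32 per unit): 20 of 32 → value 20×132/32 = 82.5000, running total 255.50
Total 255.50.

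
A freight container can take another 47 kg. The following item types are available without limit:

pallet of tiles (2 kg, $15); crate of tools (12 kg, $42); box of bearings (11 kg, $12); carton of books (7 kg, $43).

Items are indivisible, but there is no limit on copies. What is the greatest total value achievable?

$345

Best value-per-unit is pallet of tiles at 15/2, and filling with it alone uses weight 23×2=46. No mix of the others beats 23×15 = 345.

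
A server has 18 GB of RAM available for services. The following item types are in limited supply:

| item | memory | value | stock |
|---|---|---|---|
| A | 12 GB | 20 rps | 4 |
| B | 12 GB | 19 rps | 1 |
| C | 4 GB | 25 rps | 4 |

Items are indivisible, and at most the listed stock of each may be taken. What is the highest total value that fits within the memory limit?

100 rps

Top feasible selections:
- 4×C: memory 16, value 100
- 3×C: memory 12, value 75
- 2×C: memory 8, value 50
Best: 100 rps.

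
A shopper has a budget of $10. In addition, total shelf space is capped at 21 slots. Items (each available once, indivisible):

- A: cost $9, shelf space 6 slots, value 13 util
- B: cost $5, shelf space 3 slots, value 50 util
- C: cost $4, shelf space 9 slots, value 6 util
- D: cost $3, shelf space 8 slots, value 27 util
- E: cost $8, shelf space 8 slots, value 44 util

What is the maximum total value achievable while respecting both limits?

77 util

Feasible sets respecting both limits:
- B+D: cost 8, shelf space 11, value 77
- B+C: cost 9, shelf space 12, value 56
- B: cost 5, shelf space 3, value 50
- E: cost 8, shelf space 8, value 44
Best: 77 util.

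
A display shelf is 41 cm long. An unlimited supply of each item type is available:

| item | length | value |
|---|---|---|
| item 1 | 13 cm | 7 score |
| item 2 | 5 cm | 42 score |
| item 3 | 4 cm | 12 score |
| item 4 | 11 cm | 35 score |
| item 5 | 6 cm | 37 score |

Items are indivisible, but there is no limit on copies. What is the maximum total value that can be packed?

Best value-per-unit is item 2 at 42/5, and filling with it alone uses length 8×5=40. No mix of the others beats 8×42 = 336.

336 score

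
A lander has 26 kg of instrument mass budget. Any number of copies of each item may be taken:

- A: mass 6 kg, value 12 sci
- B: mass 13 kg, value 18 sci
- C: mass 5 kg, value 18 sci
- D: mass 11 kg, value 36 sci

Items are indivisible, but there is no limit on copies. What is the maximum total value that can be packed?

Best value-per-unit is C at 18/5, and filling with it alone uses mass 5×5=25. No mix of the others beats 5×18 = 90.

90 sci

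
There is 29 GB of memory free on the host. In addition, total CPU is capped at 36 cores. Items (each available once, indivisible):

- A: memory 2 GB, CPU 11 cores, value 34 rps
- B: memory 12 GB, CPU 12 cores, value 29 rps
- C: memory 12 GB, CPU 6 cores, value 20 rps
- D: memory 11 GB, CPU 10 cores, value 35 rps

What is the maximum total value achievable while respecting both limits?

98 rps

Feasible sets respecting both limits:
- A+B+D: memory 25, CPU 33, value 98
- A+C+D: memory 25, CPU 27, value 89
- A+B+C: memory 26, CPU 29, value 83
Best: 98 rps.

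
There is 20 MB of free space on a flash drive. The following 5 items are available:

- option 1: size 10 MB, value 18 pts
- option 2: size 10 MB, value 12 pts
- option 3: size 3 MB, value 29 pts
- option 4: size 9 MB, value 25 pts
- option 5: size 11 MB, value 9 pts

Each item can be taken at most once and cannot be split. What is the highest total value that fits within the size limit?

Check high-value combinations within 20 MB:
- option 3+option 4: size 3+9=12, value 29+25=54
- option 1+option 3: size 10+3=13, value 18+29=47
- option 1+option 4: size 10+9=19, value 18+25=43
- option 2+option 3: size 10+3=13, value 12+29=41
Best: 54 pts.

54 pts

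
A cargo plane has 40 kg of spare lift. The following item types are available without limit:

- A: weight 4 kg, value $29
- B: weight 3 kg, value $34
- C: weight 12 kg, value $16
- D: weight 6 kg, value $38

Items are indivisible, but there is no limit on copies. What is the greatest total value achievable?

Best value-per-unit is B at 34/3, and filling with it alone uses weight 13×3=39. No mix of the others beats 13×34 = 442.

$442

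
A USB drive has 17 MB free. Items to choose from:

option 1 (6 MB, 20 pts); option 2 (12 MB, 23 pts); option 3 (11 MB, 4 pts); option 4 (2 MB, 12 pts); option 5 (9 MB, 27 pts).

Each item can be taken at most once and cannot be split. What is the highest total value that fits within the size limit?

59 pts

Check high-value combinations within 17 MB:
- option 1+option 4+option 5: size 6+2+9=17, value 20+12+27=59
- option 1+option 5: size 6+9=15, value 20+27=47
- option 4+option 5: size 2+9=11, value 12+27=39
Best: 59 pts.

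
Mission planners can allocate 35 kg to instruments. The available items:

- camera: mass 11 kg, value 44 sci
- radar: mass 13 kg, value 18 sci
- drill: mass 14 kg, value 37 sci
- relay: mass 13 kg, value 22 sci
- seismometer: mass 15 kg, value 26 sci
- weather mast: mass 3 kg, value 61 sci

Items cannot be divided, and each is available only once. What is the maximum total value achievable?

Check high-value combinations within 35 kg:
- camera+drill+weather mast: mass 11+14+3=28, value 44+37+61=142
- camera+seismometer+weather mast: mass 11+15+3=29, value 44+26+61=131
- camera+relay+weather mast: mass 11+13+3=27, value 44+22+61=127
- drill+seismometer+weather mast: mass 14+15+3=32, value 37+26+61=124
- camera+radar+weather mast: mass 11+13+3=27, value 44+18+61=123
Best: 142 sci.

142 sci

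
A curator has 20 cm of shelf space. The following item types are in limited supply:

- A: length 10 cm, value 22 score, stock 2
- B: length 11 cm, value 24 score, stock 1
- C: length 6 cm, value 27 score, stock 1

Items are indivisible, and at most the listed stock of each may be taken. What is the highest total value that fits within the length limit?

Best selections within length 20 and stock limits:
- 1×B + 1×C: length 17, value 51
- 1×A + 1×C: length 16, value 49
Best: 51 score.

51 score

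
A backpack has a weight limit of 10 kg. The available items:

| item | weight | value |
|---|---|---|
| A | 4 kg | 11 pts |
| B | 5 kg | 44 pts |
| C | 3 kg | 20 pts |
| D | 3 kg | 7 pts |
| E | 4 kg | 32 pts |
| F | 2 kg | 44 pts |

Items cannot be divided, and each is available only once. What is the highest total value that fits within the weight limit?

108 pts

Check high-value combinations within 10 kg:
- B+C+F: weight 5+3+2=10, value 44+20+44=108
- C+E+F: weight 3+4+2=9, value 20+32+44=96
- B+D+F: weight 5+3+2=10, value 44+7+44=95
- B+F: weight 5+2=7, value 44+44=88
- A+E+F: weight 4+4+2=10, value 11+32+44=87
Best: 108 pts.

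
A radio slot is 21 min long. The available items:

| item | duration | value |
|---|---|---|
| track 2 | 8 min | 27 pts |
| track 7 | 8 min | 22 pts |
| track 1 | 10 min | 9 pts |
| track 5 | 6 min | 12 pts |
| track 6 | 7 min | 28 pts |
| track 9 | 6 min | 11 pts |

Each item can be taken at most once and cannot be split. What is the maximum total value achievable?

Check high-value combinations within 21 min:
- track 2+track 5+track 6: duration 8+6+7=21, value 27+12+28=67
- track 2+track 6+track 9: duration 8+7+6=21, value 27+28+11=66
- track 7+track 5+track 6: duration 8+6+7=21, value 22+12+28=62
- track 7+track 6+track 9: duration 8+7+6=21, value 22+28+11=61
- track 2+track 6: duration 8+7=15, value 27+28=55
Best: 67 pts.

67 pts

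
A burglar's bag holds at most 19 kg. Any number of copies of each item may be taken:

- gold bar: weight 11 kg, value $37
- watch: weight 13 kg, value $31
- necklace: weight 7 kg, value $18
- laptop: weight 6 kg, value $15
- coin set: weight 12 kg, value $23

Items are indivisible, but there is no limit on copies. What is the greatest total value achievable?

$55

Best value-per-unit is gold bar at 37/11; filling with it alone gives 1×37 = 37.
Optimal mix: 1×gold bar + 1×necklace → weight 18, value 55.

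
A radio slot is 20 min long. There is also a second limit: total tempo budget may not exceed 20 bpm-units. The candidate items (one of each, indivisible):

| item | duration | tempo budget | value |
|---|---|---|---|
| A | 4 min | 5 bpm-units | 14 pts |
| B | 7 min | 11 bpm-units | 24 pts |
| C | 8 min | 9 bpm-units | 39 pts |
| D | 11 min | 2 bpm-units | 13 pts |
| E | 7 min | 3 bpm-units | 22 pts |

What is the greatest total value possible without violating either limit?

Feasible sets respecting both limits:
- A+C+E: duration 19, tempo budget 17, value 75
- B+C: duration 15, tempo budget 20, value 63
- C+E: duration 15, tempo budget 12, value 61
- A+B+E: duration 18, tempo budget 19, value 60
Best: 75 pts.

75 pts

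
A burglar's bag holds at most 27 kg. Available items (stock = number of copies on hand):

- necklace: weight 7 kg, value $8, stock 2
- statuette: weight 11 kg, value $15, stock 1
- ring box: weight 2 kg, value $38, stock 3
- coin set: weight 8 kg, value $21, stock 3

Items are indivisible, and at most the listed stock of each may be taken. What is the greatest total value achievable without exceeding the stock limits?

$156

Top feasible selections:
- 3×ring box + 2×coin set: weight 22, value 156
- 1×statuette + 3×ring box + 1×coin set: weight 25, value 150
- 1×necklace + 3×ring box + 1×coin set: weight 21, value 143
- 1×necklace + 1×statuette + 3×ring box: weight 24, value 137
Best: $156.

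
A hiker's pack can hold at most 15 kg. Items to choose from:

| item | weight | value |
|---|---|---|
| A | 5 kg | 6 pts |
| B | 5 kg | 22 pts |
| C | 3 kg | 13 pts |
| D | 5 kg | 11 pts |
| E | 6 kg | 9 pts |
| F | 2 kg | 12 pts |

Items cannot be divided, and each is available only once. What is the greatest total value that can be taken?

Check high-value combinations within 15 kg:
- B+C+D+F: weight 5+3+5+2=15, value 22+13+11+12=58
- A+B+C+F: weight 5+5+3+2=15, value 6+22+13+12=53
- B+C+F: weight 5+3+2=10, value 22+13+12=47
- B+C+D: weight 5+3+5=13, value 22+13+11=46
- B+D+F: weight 5+5+2=12, value 22+11+12=45
Best: 58 pts.

58 pts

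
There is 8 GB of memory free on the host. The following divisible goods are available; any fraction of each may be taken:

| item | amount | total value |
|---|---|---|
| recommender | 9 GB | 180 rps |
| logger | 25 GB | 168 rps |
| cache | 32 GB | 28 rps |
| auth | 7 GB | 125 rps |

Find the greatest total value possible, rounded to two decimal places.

160.00

Take in order of value per unit:
- recommender (180/9 per unit): 8 of 9 → value 8×180/9 = 160.0000, running total 160.00
Total 160.00.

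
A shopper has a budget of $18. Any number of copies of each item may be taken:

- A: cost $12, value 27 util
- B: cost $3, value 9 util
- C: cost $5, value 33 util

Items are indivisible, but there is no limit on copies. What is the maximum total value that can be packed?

Best value-per-unit is C at 33/5; filling with it alone gives 3×33 = 99.
Optimal mix: 1×B + 3×C → cost 18, value 108.

108 util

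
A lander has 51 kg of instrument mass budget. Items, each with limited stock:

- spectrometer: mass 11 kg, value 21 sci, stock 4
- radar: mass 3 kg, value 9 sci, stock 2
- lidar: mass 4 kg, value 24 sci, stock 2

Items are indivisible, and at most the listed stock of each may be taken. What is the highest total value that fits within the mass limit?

129 sci

Best selections within mass 51 and stock limits:
- 3×spectrometer + 2×radar + 2×lidar: mass 47, value 129
- 3×spectrometer + 1×radar + 2×lidar: mass 44, value 120
Best: 129 sci.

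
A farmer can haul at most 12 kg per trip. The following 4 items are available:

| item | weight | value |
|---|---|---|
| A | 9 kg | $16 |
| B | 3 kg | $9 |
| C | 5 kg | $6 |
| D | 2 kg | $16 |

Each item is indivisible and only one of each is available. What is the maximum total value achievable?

$32

Check high-value combinations within 12 kg:
- A+D: weight 9+2=11, value 16+16=32
- B+C+D: weight 3+5+2=10, value 9+6+16=31
- B+D: weight 3+2=5, value 9+16=25
Best: $32.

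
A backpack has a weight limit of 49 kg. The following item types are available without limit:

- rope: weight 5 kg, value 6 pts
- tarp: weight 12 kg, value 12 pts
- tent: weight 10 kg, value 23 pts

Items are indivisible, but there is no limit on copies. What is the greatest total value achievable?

98 pts

Best value-per-unit is tent at 23/10; filling with it alone gives 4×23 = 92.
Optimal mix: 1×rope + 4×tent → weight 45, value 98.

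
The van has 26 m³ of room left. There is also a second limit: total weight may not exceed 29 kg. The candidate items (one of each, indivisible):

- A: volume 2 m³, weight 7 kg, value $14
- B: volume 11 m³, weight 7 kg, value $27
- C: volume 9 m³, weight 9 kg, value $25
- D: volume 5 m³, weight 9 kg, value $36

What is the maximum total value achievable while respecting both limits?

Feasible sets respecting both limits:
- B+C+D: volume 25, weight 25, value 88
- A+B+D: volume 18, weight 23, value 77
- A+C+D: volume 16, weight 25, value 75
Best: $88.

$88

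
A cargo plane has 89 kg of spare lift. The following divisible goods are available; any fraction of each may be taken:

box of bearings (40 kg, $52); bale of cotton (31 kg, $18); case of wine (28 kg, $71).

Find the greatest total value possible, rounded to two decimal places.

Take in order of value per unit:
- case of wine (71/28 per unit): all 28 → value 71, running total 71.00
- box of bearings (52/40 per unit): all 40 → value 52, running total 123.00
- bale of cotton (18/31 per unit): 21 of 31 → value 21×18/31 = 12.1935, running total 135.19
Total 135.19.

135.19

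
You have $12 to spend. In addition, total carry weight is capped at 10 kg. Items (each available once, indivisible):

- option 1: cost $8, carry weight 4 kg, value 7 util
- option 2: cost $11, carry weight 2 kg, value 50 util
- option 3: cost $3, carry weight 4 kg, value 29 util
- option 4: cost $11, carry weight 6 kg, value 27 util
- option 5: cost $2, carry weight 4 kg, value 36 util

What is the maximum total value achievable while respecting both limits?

Feasible sets respecting both limits:
- option 3+option 5: cost 5, carry weight 8, value 65
- option 2: cost 11, carry weight 2, value 50
- option 1+option 5: cost 10, carry weight 8, value 43
- option 1+option 3: cost 11, carry weight 8, value 36
Best: 65 util.

65 util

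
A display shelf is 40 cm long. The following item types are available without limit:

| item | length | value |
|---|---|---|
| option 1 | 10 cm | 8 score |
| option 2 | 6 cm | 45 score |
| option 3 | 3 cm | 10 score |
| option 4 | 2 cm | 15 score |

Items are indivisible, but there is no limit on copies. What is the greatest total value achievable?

Best value-per-unit is option 2 at 45/6; filling with it alone gives 6×45 = 270.
Optimal mix: 6×option 2 + 2×option 4 → length 40, value 300.

300 score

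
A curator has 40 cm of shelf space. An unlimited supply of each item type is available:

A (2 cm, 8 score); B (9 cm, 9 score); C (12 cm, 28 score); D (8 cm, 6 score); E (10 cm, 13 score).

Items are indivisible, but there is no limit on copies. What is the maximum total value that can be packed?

160 score

Best value-per-unit is A at 8/2, and filling with it alone uses length 20×2=40. No mix of the others beats 20×8 = 160.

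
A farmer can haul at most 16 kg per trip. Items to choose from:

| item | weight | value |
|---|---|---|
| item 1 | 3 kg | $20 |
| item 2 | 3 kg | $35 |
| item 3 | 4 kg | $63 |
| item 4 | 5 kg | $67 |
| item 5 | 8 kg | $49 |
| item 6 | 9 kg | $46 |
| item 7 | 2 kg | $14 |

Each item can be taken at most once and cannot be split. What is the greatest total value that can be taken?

$185

This is a 0/1 knapsack; check combinations near the capacity.
- item 1+item 2+item 3+item 4: weight 3+3+4+5=15, value 20+35+63+67=185
- item 2+item 3+item 4+item 7: weight 3+4+5+2=14, value 35+63+67+14=179
- item 2+item 3+item 4: weight 3+4+5=12, value 35+63+67=165
- item 1+item 3+item 4+item 7: weight 3+4+5+2=14, value 20+63+67+14=164
Best: $185.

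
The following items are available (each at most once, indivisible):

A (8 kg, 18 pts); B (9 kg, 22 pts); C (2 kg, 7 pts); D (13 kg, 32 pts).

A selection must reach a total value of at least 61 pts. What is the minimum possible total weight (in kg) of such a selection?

Subsets with value ≥ 61, sorted by total weight:
- B+C+D: weight 24, value 61
- A+B+D: weight 30, value 72
- A+B+C+D: weight 32, value 79
Minimum weight: 24 kg.

24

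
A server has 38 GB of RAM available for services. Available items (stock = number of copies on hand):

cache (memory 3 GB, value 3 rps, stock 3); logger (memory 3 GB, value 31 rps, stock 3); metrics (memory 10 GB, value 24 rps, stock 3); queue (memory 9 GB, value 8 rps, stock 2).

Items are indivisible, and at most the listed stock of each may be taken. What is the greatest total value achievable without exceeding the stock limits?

Best selections within memory 38 and stock limits:
- 3×cache + 3×logger + 2×metrics: memory 38, value 150
- 3×logger + 2×metrics + 1×queue: memory 38, value 149
- 2×cache + 3×logger + 2×metrics: memory 35, value 147
- 1×cache + 3×logger + 2×metrics: memory 32, value 144
Best: 150 rps.

150 rps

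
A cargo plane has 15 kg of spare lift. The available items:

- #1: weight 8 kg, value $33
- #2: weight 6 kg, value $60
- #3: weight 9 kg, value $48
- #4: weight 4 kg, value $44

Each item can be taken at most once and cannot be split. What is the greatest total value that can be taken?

Check high-value combinations within 15 kg:
- #2+#3: weight 6+9=15, value 60+48=108
- #2+#4: weight 6+4=10, value 60+44=104
- #1+#2: weight 8+6=14, value 33+60=93
- #3+#4: weight 9+4=13, value 48+44=92
Best: $108.

$108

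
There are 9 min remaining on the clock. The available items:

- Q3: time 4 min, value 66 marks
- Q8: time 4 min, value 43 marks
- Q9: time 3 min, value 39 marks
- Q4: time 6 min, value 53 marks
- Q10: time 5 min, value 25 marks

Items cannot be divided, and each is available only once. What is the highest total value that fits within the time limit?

Check high-value combinations within 9 min:
- Q3+Q8: time 4+4=8, value 66+43=109
- Q3+Q9: time 4+3=7, value 66+39=105
- Q9+Q4: time 3+6=9, value 39+53=92
- Q3+Q10: time 4+5=9, value 66+25=91
Best: 109 marks.

109 marks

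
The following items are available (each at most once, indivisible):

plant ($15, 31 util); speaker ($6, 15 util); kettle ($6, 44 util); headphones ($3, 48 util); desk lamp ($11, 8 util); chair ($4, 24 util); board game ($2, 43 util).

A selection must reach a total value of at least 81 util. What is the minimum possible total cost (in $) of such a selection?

Subsets with value ≥ 81, sorted by total cost:
- headphones+board game: cost 5, value 91
- kettle+board game: cost 8, value 87
- headphones+chair+board game: cost 9, value 115
- kettle+headphones: cost 9, value 92
Minimum cost: 5 $.

5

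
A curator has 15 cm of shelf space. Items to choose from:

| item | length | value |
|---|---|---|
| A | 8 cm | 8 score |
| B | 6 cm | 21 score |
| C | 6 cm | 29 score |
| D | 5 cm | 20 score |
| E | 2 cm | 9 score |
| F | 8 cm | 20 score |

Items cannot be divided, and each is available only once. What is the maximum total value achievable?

Check high-value combinations within 15 cm:
- B+C+E: length 6+6+2=14, value 21+29+9=59
- C+D+E: length 6+5+2=13, value 29+20+9=58
- B+C: length 6+6=12, value 21+29=50
- B+D+E: length 6+5+2=13, value 21+20+9=50
Best: 59 score.

59 score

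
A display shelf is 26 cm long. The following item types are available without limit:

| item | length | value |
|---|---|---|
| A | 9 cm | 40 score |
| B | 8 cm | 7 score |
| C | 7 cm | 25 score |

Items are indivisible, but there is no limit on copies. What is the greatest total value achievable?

105 score

Best value-per-unit is A at 40/9; filling with it alone gives 2×40 = 80.
Optimal mix: 2×A + 1×C → length 25, value 105.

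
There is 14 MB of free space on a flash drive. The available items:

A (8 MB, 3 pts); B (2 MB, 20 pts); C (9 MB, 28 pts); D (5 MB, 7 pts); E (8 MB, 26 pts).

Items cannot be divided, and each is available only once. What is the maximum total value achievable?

48 pts

Check high-value combinations within 14 MB:
- B+C: size 2+9=11, value 20+28=48
- B+E: size 2+8=10, value 20+26=46
- C+D: size 9+5=14, value 28+7=35
- D+E: size 5+8=13, value 7+26=33
- C: size 9, value 28
Best: 48 pts.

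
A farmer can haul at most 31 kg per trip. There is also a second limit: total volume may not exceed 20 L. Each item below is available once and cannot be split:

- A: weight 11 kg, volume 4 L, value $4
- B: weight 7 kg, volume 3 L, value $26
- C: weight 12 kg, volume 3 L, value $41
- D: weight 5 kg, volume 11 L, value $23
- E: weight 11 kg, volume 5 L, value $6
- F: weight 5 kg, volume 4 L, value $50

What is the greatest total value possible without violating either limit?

Feasible sets respecting both limits:
- B+C+F: weight 24, volume 10, value 117
- C+D+F: weight 22, volume 18, value 114
- B+D+F: weight 17, volume 18, value 99
Best: $117.

$117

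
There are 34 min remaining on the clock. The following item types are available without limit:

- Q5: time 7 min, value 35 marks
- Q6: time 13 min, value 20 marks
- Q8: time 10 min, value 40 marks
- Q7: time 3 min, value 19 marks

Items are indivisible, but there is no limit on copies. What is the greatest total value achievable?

Best value-per-unit is Q7 at 19/3, and filling with it alone uses time 11×3=33. No mix of the others beats 11×19 = 209.

209 marks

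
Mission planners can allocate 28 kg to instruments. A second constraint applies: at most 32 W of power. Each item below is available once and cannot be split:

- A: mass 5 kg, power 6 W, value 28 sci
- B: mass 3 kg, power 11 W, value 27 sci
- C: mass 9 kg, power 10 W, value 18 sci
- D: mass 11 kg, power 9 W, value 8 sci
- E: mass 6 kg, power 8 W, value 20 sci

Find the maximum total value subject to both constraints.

Feasible sets respecting both limits:
- A+B+E: mass 14, power 25, value 75
- A+B+C: mass 17, power 27, value 73
- A+C+E: mass 20, power 24, value 66
- B+C+E: mass 18, power 29, value 65
Best: 75 sci.

75 sci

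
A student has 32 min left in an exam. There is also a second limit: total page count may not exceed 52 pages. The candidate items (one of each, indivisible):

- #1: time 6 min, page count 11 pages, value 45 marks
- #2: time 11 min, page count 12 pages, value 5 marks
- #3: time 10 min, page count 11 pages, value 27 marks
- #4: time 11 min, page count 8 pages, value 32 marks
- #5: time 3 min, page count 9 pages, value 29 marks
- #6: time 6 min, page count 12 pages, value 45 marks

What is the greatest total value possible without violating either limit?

151 marks

Feasible sets respecting both limits:
- #1+#4+#5+#6: time 26, page count 40, value 151
- #1+#3+#5+#6: time 25, page count 43, value 146
- #1+#3+#4+#5: time 30, page count 39, value 133
- #3+#4+#5+#6: time 30, page count 40, value 133
Best: 151 marks.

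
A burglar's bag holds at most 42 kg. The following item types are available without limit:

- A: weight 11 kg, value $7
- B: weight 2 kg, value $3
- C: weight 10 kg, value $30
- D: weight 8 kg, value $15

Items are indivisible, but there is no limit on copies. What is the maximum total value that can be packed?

Best value-per-unit is C at 30/10; filling with it alone gives 4×30 = 120.
Optimal mix: 1×B + 4×C → weight 42, value 123.

$123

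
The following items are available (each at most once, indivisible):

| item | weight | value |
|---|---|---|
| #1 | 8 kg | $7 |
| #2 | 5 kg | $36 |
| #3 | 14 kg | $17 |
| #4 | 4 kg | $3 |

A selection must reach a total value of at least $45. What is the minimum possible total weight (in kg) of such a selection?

17

Subsets with value ≥ 45, sorted by total weight:
- #1+#2+#4: weight 17, value 46
- #2+#3: weight 19, value 53
- #2+#3+#4: weight 23, value 56
Minimum weight: 17 kg.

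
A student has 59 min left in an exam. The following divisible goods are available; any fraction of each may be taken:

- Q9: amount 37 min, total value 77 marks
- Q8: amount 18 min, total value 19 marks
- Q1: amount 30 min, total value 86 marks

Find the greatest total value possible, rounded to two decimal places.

146.35

Take in order of value per unit:
- Q1 (86/30 per unit): all 30 → value 86, running total 86.00
- Q9 (77/37 per unit): 29 of 37 → value 29×77/37 = 60.3514, running total 146.35
Total 146.35.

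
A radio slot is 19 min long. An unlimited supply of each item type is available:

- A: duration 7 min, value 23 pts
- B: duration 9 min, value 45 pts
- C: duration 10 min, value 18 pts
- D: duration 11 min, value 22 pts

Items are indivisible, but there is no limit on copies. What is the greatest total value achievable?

Best value-per-unit is B at 45/9, and filling with it alone uses duration 2×9=18. No mix of the others beats 2×45 = 90.

90 pts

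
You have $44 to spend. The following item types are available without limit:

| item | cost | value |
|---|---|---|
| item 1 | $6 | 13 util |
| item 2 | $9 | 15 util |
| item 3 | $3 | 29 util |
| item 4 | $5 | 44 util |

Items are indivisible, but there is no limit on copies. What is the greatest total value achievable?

Best value-per-unit is item 3 at 29/3; filling with it alone gives 14×29 = 406.
Optimal mix: 13×item 3 + 1×item 4 → cost 44, value 421.

421 util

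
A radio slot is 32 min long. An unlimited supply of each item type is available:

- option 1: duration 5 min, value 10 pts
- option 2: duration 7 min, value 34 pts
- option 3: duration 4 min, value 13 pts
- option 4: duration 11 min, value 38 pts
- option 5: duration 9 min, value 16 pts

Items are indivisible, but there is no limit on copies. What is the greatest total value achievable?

149 pts

Best value-per-unit is option 2 at 34/7; filling with it alone gives 4×34 = 136.
Optimal mix: 4×option 2 + 1×option 3 → duration 32, value 149.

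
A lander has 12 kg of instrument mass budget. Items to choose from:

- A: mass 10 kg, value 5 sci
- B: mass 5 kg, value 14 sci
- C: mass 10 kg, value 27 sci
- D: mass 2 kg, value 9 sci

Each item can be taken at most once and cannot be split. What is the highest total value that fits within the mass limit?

36 sci

Check high-value combinations within 12 kg:
- C+D: mass 10+2=12, value 27+9=36
- C: mass 10, value 27
- B+D: mass 5+2=7, value 14+9=23
Best: 36 sci.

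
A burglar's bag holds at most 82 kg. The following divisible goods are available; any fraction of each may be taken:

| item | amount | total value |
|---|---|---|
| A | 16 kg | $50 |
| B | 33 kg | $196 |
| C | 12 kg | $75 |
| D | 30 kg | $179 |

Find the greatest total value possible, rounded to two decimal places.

Take in order of value per unit:
- C (75/12 per unit): all 12 → value 75, running total 75.00
- D (179/30 per unit): all 30 → value 179, running total 254.00
- B (196/33 per unit): all 33 → value 196, running total 450.00
- A (50/16 per unit): 7 of 16 → value 7×50/16 = 21.8750, running total 471.88
Total 471.88.

471.88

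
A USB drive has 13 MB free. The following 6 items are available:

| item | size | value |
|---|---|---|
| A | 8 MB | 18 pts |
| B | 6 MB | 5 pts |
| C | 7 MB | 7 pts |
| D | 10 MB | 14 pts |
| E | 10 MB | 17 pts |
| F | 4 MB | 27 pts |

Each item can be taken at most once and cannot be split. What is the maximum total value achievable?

This is a 0/1 knapsack; check combinations near the capacity.
- A+F: size 8+4=12, value 18+27=45
- C+F: size 7+4=11, value 7+27=34
- B+F: size 6+4=10, value 5+27=32
Best: 45 pts.

45 pts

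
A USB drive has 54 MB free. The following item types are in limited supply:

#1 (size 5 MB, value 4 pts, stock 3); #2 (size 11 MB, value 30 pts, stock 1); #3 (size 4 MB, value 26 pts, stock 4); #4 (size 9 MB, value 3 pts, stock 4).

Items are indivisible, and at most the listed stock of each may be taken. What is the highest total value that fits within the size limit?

149 pts

Best selections within size 54 and stock limits:
- 3×#1 + 1×#2 + 4×#3 + 1×#4: size 51, value 149
- 3×#1 + 1×#2 + 4×#3: size 42, value 146
- 2×#1 + 1×#2 + 4×#3 + 1×#4: size 46, value 145
- 1×#1 + 1×#2 + 4×#3 + 2×#4: size 50, value 144
Best: 149 pts.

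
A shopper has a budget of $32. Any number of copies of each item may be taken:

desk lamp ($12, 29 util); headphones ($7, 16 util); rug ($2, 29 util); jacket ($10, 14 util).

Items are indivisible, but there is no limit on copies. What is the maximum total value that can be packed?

464 util

Best value-per-unit is rug at 29/2, and filling with it alone uses cost 16×2=32. No mix of the others beats 16×29 = 464.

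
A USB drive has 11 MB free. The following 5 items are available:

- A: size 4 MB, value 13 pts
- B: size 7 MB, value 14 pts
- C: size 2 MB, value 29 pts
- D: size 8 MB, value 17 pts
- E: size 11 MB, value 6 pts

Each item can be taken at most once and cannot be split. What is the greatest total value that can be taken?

46 pts

This is a 0/1 knapsack; check combinations near the capacity.
- C+D: size 2+8=10, value 29+17=46
- B+C: size 7+2=9, value 14+29=43
- A+C: size 4+2=6, value 13+29=42
- C: size 2, value 29
- A+B: size 4+7=11, value 13+14=27
Best: 46 pts.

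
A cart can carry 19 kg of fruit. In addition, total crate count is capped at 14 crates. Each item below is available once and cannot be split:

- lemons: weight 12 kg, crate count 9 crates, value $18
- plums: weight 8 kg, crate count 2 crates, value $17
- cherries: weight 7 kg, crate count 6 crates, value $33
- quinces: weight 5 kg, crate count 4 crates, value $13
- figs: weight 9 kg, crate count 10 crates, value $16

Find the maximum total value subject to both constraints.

Feasible sets respecting both limits:
- plums+cherries: weight 15, crate count 8, value 50
- cherries+quinces: weight 12, crate count 10, value 46
- cherries: weight 7, crate count 6, value 33
Best: $50.

$50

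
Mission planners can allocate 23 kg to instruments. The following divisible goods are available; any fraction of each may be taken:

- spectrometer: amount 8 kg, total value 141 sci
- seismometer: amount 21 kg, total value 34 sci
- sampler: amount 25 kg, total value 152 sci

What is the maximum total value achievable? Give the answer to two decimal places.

Take in order of value per unit:
- spectrometer (141/8 per unit): all 8 → value 141, running total 141.00
- sampler (152/25 per unit): 15 of 25 → value 15×152/25 = 91.2000, running total 232.20
Total 232.20.

232.20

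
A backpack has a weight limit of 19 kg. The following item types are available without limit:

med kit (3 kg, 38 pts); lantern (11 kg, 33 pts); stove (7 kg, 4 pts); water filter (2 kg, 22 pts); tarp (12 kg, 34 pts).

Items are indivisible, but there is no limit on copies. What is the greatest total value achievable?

Best value-per-unit is med kit at 38/3; filling with it alone gives 6×38 = 228.
Optimal mix: 5×med kit + 2×water filter → weight 19, value 234.

234 pts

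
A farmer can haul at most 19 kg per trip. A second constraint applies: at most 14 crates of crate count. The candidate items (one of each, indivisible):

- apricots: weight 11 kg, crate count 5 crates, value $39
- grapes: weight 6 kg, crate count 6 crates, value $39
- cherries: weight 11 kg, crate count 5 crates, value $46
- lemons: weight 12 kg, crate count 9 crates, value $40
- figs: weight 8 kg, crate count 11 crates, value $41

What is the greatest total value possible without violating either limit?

$85

Feasible sets respecting both limits:
- grapes+cherries: weight 17, crate count 11, value 85
- apricots+grapes: weight 17, crate count 11, value 78
- cherries: weight 11, crate count 5, value 46
Best: $85.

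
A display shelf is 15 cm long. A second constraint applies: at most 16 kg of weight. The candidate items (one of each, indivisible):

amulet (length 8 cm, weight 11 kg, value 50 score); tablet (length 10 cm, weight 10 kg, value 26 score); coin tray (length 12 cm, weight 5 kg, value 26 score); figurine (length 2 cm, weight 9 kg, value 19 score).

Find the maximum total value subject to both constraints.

Feasible sets respecting both limits:
- amulet: length 8, weight 11, value 50
- coin tray+figurine: length 14, weight 14, value 45
- tablet: length 10, weight 10, value 26
Best: 50 score.

50 score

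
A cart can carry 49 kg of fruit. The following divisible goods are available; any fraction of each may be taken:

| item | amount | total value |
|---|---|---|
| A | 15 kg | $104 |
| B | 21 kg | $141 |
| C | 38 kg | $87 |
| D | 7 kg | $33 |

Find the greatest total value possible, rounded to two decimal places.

Take in order of value per unit:
- A (104/15 per unit): all 15 → value 104, running total 104.00
- B (141/21 per unit): all 21 → value 141, running total 245.00
- D (33/7 per unit): all 7 → value 33, running total 278.00
- C (87/38 per unit): 6 of 38 → value 6×87/38 = 13.7368, running total 291.74
Total 291.74.

291.74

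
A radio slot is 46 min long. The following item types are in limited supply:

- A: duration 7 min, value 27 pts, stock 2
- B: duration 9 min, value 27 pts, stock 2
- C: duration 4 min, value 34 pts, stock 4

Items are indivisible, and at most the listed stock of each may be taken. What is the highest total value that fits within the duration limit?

217 pts

Best selections within duration 46 and stock limits:
- 2×A + 1×B + 4×C: duration 39, value 217
- 1×A + 2×B + 4×C: duration 41, value 217
- 2×A + 2×B + 3×C: duration 44, value 210
Best: 217 pts.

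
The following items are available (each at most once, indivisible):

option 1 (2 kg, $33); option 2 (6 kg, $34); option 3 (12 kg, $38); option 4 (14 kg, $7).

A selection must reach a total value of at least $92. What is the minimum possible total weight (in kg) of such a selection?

20

Subsets with value ≥ 92, sorted by total weight:
- option 1+option 2+option 3: weight 20, value 105
- option 1+option 2+option 3+option 4: weight 34, value 112
Minimum weight: 20 kg.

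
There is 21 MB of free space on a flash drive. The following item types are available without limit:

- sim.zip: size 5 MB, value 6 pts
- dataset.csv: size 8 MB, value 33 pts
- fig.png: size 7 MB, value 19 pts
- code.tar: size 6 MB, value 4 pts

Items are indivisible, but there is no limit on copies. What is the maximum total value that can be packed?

Best value-per-unit is dataset.csv at 33/8; filling with it alone gives 2×33 = 66.
Optimal mix: 1×sim.zip + 2×dataset.csv → size 21, value 72.

72 pts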